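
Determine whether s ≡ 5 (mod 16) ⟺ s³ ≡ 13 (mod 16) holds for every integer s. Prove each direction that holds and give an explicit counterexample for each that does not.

Equivalent; both directions hold.

[⇒] Suppose s ≡ 5 (mod 16). Write s = 16j + 5. Then (16j + 5)³ = 4096j³ + 3840j² + 1200j + 125 = 16(256j³ + 240j² + 75j + 7) + 13, so s³ ≡ 13 (mod 16).

[⇐] Conversely, suppose s³ ≡ 13 (mod 16). The only residue r in {0, …, 15} with r³ ≡ 13 (mod 16) is r = 5, so s ≡ 5 (mod 16).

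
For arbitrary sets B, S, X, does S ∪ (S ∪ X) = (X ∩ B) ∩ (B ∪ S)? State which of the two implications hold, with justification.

(⊆) This inclusion fails. Take B = ∅, S = {1}, X = ∅; then 1 ∈ S ∪ (S ∪ X) but 1 ∉ (X ∩ B) ∩ (B ∪ S).

(⊇) Let x ∈ (X ∩ B) ∩ (B ∪ S). Then either x ∈ B ∩ X and x ∉ S; or x ∈ B ∩ S ∩ X. In each case x ∈ S ∪ (S ∪ X), so (X ∩ B) ∩ (B ∪ S) ⊆ S ∪ (S ∪ X).

(⊆) fails; (⊇) holds.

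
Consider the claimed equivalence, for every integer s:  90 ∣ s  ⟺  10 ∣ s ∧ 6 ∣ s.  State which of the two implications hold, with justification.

(⇐) This fails: take s = 30. Both 10 ∣ 30 and 6 ∣ 30, yet 30 is not a multiple of 90 (since 30 = 0·90 + 30), so 90 ∤ 30.

(⇒) If 90 ∣ s, write s = 90q. Since 90 = 9·10, s = 10·(9q), so 10 ∣ s; and since 90 = 15·6, s = 6·(15q), so 6 ∣ s.

The forward direction holds; the converse fails.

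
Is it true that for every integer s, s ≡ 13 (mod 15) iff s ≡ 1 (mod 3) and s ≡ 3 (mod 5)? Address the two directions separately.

(⇒) Suppose s ≡ 13 (mod 15); write s = 15j + 13. Since 3 ∣ 15, reducing mod 3 gives s ≡ 13 ≡ 1 (mod 3); since 5 ∣ 15, reducing mod 5 gives s ≡ 13 ≡ 3 (mod 5).

(⇐) Conversely, if s ≡ 1 (mod 3) and s ≡ 3 (mod 5), then by the Chinese remainder theorem s ≡ 13 (mod 15). This is exactly s ≡ 13 (mod 15).

Both directions hold.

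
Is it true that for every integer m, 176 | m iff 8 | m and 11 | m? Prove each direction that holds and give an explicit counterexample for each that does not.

(→) If 176 ∣ m, write m = 176q. Since 176 = 22·8, m = 8·(22q), so 8 ∣ m; and since 176 = 16·11, m = 11·(16q), so 11 ∣ m.

(←) This fails: take m = 88. Both 8 ∣ 88 and 11 ∣ 88, yet 88 is not a multiple of 176 (since 88 = 0·176 + 88), so 176 ∤ 88.

Only the forward direction holds.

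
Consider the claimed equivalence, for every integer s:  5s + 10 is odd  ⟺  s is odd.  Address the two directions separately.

[⇒] Suppose 5s + 10 is odd. Since 5 is odd, 5s and s have the same parity, so 5s + 10 ≡ s + 10 (mod 2). As 10 is even, 5s + 10 is odd exactly when s is odd. Thus s is odd.

[⇐] Conversely, suppose s is odd; write s = 2j + 1. Then 5s + 10 = 5·(2j + 1) + 10 = 2·5j + 15, which is odd.

The biconditional holds.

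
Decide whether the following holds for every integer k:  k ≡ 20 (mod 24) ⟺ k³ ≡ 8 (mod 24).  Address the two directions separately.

The forward direction holds; the converse fails.

Forward direction. Suppose k ≡ 20 (mod 24). Write k = 24j + 20. Then (24j + 20)³ = 13824j³ + 34560j² + 28800j + 8000 = 24(576j³ + 1440j² + 1200j + 333) + 8, so k³ ≡ 8 (mod 24).

Converse. This fails: take k = 2. Then 2³ = 8 ≡ 8 (mod 24), yet 2 ≡ 2 (mod 24), not 20.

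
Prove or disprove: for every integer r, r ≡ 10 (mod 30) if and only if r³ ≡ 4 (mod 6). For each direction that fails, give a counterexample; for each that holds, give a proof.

Only the forward direction holds.

(⇐) This fails: take r = 4. Then 4³ = 64 ≡ 4 (mod 6), yet 4 ≡ 4 (mod 30), not 10.

(⇒) Suppose r ≡ 10 (mod 30). Then r³ ≡ 10³ = 1000 (mod 30), and since 6 ∣ 30, also r³ ≡ 4 (mod 6).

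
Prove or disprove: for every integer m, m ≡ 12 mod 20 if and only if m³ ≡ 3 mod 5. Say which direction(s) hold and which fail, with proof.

The forward direction holds; the converse fails.

(⟹) Suppose m ≡ 12 (mod 20). Then m³ ≡ 12³ = 1728 (mod 20), and since 5 ∣ 20, also m³ ≡ 3 (mod 5).

(⟸) This fails: take m = 2. Then 2³ = 8 ≡ 3 (mod 5), yet 2 ≡ 2 (mod 20), not 12.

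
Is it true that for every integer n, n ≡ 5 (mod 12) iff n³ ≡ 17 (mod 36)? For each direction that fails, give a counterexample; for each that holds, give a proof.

The biconditional holds.

[⇐] The residues r modulo 36 with r³ ≡ 17 (mod 36) are exactly {5, 17, 29}, and each is ≡ 5 (mod 12).

[⇒] Suppose n ≡ 5 (mod 12). Working modulo 36, n ∈ {5, 17, 29}; for each such r, r³ ≡ 17 (mod 36).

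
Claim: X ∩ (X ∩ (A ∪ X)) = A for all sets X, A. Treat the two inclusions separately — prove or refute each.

(⊆) fails and (⊇) fails.

Forward inclusion. This inclusion fails. Take X = {1}, A = ∅; then 1 ∈ X ∩ (X ∩ (A ∪ X)) but 1 ∉ A.

Reverse inclusion. This inclusion fails. Take X = ∅, A = {1}; then 1 ∈ A but 1 ∉ X ∩ (X ∩ (A ∪ X)).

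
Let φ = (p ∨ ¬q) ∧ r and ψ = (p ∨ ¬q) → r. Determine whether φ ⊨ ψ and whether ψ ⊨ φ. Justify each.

(⟹) Assume the antecedent. If r is true, (p ∨ ¬q) → r reduces to true regardless of the other variables. If r is false, the antecedent cannot hold. Either way (p ∨ ¬q) → r holds.

(⟸) This fails. Under r = F, p = F, q = T, the left side is false but the right side is true.

The forward direction holds; the converse fails.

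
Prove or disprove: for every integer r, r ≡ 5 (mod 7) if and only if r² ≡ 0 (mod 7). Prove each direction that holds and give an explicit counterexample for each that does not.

Both directions fail.

Forward direction. This fails: take r = 5. Then 5 ≡ 5 (mod 7), but 5² = 25 ≡ 4 (mod 7), not 0.

Converse. This fails: take r = 0. Then 0² = 0 ≡ 0 (mod 7), yet 0 ≡ 0 (mod 7), not 5.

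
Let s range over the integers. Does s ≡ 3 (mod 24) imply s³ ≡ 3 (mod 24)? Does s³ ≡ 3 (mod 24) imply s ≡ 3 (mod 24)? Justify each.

Both implications hold.

(⟸) Suppose s³ ≡ 3 (mod 24). The only residue r in {0, …, 23} with r³ ≡ 3 (mod 24) is r = 3, so s ≡ 3 (mod 24).

(⟹) Suppose s ≡ 3 (mod 24). Write s = 24j + 3. Then (24j + 3)³ = 13824j³ + 5184j² + 648j + 27 = 24(576j³ + 216j² + 27j + 1) + 3, so s³ ≡ 3 (mod 24).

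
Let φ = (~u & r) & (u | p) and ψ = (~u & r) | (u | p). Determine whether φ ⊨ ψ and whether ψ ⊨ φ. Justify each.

Only the forward implication holds.

(→) Assume the antecedent. If u is true, the antecedent cannot hold. If u is false, the antecedent forces (u = F, r = T, p = T), and (~u & r) | (u | p) holds there. Either way (~u & r) | (u | p) holds.

(←) This fails. Under u = T, r = F, p = F, the left side is false but the right side is true.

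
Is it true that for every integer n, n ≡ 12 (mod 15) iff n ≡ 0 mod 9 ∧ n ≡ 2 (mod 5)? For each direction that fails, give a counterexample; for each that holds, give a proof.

Forward direction. This fails: n = 42 gives 42 ≡ 12 (mod 15) but 42 ≡ 6 (mod 9), so the conjunction on the right does not hold.

Converse. If n ≡ 0 (mod 9) and n ≡ 2 (mod 5), then by the Chinese remainder theorem n ≡ 27 (mod 45). Since 27 ≡ 12 (mod 15) and 15 ∣ 45, we get n ≡ 12 (mod 15).

The forward direction fails; the converse holds.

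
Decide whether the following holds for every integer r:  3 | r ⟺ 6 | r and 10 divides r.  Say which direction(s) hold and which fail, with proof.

Forward direction. This fails: take r = 3. Certainly 3 ∣ 3, but 6 ∤ 3.

Converse. Suppose 6 ∣ r and 10 ∣ r. Any common multiple of 6 and 10 is a multiple of their lcm; here lcm(6, 10) = 6·10/gcd(6, 10) = 60/2 = 30, so 30 ∣ r. Since 3 ∣ 30, it follows that 3 ∣ r.

Not equivalent: only (⇐) holds.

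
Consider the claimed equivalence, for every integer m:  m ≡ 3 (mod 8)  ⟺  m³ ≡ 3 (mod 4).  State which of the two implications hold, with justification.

The forward direction holds; the converse fails.

[⇒] Suppose m ≡ 3 (mod 8). Then m³ ≡ 3³ = 27 (mod 8), and since 4 ∣ 8, also m³ ≡ 3 (mod 4).

[⇐] This fails: take m = 7. Then 7³ = 343 ≡ 3 (mod 4), yet 7 ≡ 7 (mod 8), not 3.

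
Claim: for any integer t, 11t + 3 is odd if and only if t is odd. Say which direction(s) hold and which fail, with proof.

Forward direction. This fails: t = 6 gives 11t + 3 = 69, which is odd, but 6 is even, not odd.

Converse. This also fails: t = 3 is odd, but 11t + 3 = 36 is even, not odd.

Neither implication holds.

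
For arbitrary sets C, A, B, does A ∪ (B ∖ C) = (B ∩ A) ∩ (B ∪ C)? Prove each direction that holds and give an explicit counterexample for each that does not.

(⊆) fails; (⊇) holds.

Forward inclusion. This inclusion fails. Take C = ∅, A = {1}, B = ∅; then 1 ∈ A ∪ (B ∖ C) but 1 ∉ (B ∩ A) ∩ (B ∪ C).

Reverse inclusion. Let x ∈ (B ∩ A) ∩ (B ∪ C). Then either x ∈ A ∩ B and x ∉ C; or x ∈ C ∩ A ∩ B. In each case x ∈ A ∪ (B ∖ C), so (B ∩ A) ∩ (B ∪ C) ⊆ A ∪ (B ∖ C).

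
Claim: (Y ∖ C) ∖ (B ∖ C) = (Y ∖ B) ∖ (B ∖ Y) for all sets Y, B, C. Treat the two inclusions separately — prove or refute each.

Forward inclusion. Let x ∈ (Y ∖ C) ∖ (B ∖ C). Then x ∈ Y and x ∉ B, C, from which x ∈ (Y ∖ B) ∖ (B ∖ Y).

Reverse inclusion. This inclusion fails. Take Y = {1}, B = ∅, C = {1}; then 1 ∈ (Y ∖ B) ∖ (B ∖ Y) but 1 ∉ (Y ∖ C) ∖ (B ∖ C).

Only the forward inclusion holds.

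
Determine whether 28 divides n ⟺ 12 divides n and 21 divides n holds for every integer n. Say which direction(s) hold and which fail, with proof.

Converse. Suppose 12 ∣ n and 21 ∣ n. Any common multiple of 12 and 21 is a multiple of their lcm; here lcm(12, 21) = 12·21/gcd(12, 21) = 252/3 = 84, so 84 ∣ n. Since 28 ∣ 84, it follows that 28 ∣ n.

Forward direction. This fails: take n = 28. Certainly 28 ∣ 28, but 12 ∤ 28.

(⇒) fails; (⇐) holds.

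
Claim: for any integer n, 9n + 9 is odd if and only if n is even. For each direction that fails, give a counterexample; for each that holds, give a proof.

The biconditional holds.

[⇒] Suppose 9n + 9 is odd. Since 9 is odd, 9n and n have the same parity, so 9n + 9 ≡ n + 9 (mod 2). As 9 is odd, 9n + 9 is odd exactly when n is even. Thus n is even.

[⇐] Conversely, suppose n is even; write n = 2j. Then 9n + 9 = 9·(2j) + 9 = 2·9j + 9, which is odd.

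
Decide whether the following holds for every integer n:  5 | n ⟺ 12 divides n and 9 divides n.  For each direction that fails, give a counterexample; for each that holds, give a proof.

(→) This fails: take n = 5. Certainly 5 ∣ 5, but 12 ∤ 5.

(←) This fails: take n = 36. Both 12 ∣ 36 and 9 ∣ 36, yet 36 is not a multiple of 5 (since 36 = 7·5 + 1), so 5 ∤ 36.

Both directions fail.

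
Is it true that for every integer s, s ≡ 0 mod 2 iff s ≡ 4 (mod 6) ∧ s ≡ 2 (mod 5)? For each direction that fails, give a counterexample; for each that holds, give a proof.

(⇒) This fails: s = 0 gives 0 ≡ 0 (mod 2) but 0 ≡ 0 (mod 6), so the conjunction on the right does not hold.

(⇐) Conversely, if s ≡ 4 (mod 6) and s ≡ 2 (mod 5), then by the Chinese remainder theorem s ≡ 22 (mod 30). Since 22 ≡ 0 (mod 2) and 2 ∣ 30, we get s ≡ 0 (mod 2).

Only the reverse direction holds.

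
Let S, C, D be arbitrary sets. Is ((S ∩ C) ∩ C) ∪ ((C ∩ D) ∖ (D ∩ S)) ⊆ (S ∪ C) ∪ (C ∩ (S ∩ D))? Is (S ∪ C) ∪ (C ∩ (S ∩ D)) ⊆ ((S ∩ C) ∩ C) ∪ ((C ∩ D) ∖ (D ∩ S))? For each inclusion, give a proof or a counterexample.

(⊇) This inclusion fails. Take S = {1}, C = ∅, D = ∅; then 1 ∈ (S ∪ C) ∪ (C ∩ (S ∩ D)) but 1 ∉ ((S ∩ C) ∩ C) ∪ ((C ∩ D) ∖ (D ∩ S)).

(⊆) Let x ∈ ((S ∩ C) ∩ C) ∪ ((C ∩ D) ∖ (D ∩ S)). Then either x ∈ S ∩ C and x ∉ D; or x ∈ C ∩ D and x ∉ S; or x ∈ S ∩ C ∩ D. In each case x ∈ (S ∪ C) ∪ (C ∩ (S ∩ D)), so ((S ∩ C) ∩ C) ∪ ((C ∩ D) ∖ (D ∩ S)) ⊆ (S ∪ C) ∪ (C ∩ (S ∩ D)).

(⊆) holds; (⊇) fails.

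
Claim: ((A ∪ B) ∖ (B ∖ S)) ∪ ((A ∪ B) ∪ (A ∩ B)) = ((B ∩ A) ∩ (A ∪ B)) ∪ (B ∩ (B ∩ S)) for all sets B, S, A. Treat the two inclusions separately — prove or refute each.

Forward inclusion. This inclusion fails. Take B = {1}, S = ∅, A = ∅; then 1 ∈ ((A ∪ B) ∖ (B ∖ S)) ∪ ((A ∪ B) ∪ (A ∩ B)) but 1 ∉ ((B ∩ A) ∩ (A ∪ B)) ∪ (B ∩ (B ∩ S)).

Reverse inclusion. Let x ∈ ((B ∩ A) ∩ (A ∪ B)) ∪ (B ∩ (B ∩ S)). Then either x ∈ B ∩ S and x ∉ A; or x ∈ B ∩ A and x ∉ S; or x ∈ B ∩ S ∩ A. In each case x ∈ ((A ∪ B) ∖ (B ∖ S)) ∪ ((A ∪ B) ∪ (A ∩ B)), so ((B ∩ A) ∩ (A ∪ B)) ∪ (B ∩ (B ∩ S)) ⊆ ((A ∪ B) ∖ (B ∖ S)) ∪ ((A ∪ B) ∪ (A ∩ B)).

The sets are not equal: only the reverse inclusion holds.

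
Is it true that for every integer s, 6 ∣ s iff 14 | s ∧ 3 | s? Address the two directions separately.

(⇒) fails; (⇐) holds.

[⇐] Suppose 14 ∣ s and 3 ∣ s. Any common multiple of 14 and 3 is a multiple of their lcm; here gcd(14, 3) = 1, so lcm(14, 3) = 14·3 = 42, so 42 ∣ s. Since 6 ∣ 42, it follows that 6 ∣ s.

[⇒] This fails: take s = 6. Certainly 6 ∣ 6, but 14 ∤ 6.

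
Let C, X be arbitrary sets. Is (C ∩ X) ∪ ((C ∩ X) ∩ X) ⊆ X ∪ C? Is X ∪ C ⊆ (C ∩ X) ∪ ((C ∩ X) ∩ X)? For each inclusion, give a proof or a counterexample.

(⊆) holds; (⊇) fails.

(⊆) Let x ∈ (C ∩ X) ∪ ((C ∩ X) ∩ X). Then x ∈ C ∩ X, from which x ∈ X ∪ C.

(⊇) This inclusion fails. Take C = {1}, X = ∅; then 1 ∈ X ∪ C but 1 ∉ (C ∩ X) ∪ ((C ∩ X) ∩ X).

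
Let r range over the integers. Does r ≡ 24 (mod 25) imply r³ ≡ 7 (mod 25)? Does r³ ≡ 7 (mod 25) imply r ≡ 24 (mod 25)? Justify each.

Neither implication holds.

(⇒) This fails: take r = 24. Then 24 ≡ 24 (mod 25), but 24³ = 13824 ≡ 24 (mod 25), not 7.

(⇐) This fails: take r = 18. Then 18³ = 5832 ≡ 7 (mod 25), yet 18 ≡ 18 (mod 25), not 24.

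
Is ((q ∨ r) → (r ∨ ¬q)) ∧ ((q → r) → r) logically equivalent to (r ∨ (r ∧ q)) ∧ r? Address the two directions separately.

(⟸) Assume the antecedent. If r is true, the consequent reduces to true regardless of the other variables. If r is false, the antecedent cannot hold. Either way the consequent holds.

(⟹) Assume the antecedent. If r is true, (r ∨ (r ∧ q)) ∧ r reduces to true regardless of the other variables. If r is false, the antecedent cannot hold. Either way (r ∨ (r ∧ q)) ∧ r holds.

Both directions hold; the statement is true.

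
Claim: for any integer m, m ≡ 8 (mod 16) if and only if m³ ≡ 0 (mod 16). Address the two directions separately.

(→) Suppose m ≡ 8 (mod 16). Write m = 16j + 8. Then (16j + 8)³ = 4096j³ + 6144j² + 3072j + 512 = 16(256j³ + 384j² + 192j + 32) + 0, so m³ ≡ 0 (mod 16).

(←) This fails: take m = 0. Then 0³ = 0 ≡ 0 (mod 16), yet 0 ≡ 0 (mod 16), not 8.

Not equivalent: only (⇒) holds.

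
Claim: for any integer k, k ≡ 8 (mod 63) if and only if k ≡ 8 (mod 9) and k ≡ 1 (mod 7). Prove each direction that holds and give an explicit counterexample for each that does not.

(⟹) Suppose k ≡ 8 (mod 63); write k = 63j + 8. Since 9 ∣ 63, reducing mod 9 gives k ≡ 8 (mod 9); since 7 ∣ 63, reducing mod 7 gives k ≡ 8 ≡ 1 (mod 7).

(⟸) Conversely, if k ≡ 8 (mod 9) and k ≡ 1 (mod 7), then by the Chinese remainder theorem k ≡ 8 (mod 63). This is exactly k ≡ 8 (mod 63).

Both implications hold.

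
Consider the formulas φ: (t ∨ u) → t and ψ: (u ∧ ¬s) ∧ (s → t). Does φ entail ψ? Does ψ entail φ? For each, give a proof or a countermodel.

Neither implication holds.

(⇒) This fails. Under u = F, t = F, s = F, the left side is true but the right side is false.

(⇐) This fails. Under u = T, t = F, s = F, the left side is false but the right side is true.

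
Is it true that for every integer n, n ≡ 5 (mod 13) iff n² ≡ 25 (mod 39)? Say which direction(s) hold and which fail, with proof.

[⇒] This fails: take n = 18. Then 18 ≡ 5 (mod 13), but 18² = 324 ≡ 12 (mod 39), not 25.

[⇐] This fails: take n = 8. Then 8² = 64 ≡ 25 (mod 39), yet 8 ≡ 8 (mod 13), not 5.

Neither implication holds.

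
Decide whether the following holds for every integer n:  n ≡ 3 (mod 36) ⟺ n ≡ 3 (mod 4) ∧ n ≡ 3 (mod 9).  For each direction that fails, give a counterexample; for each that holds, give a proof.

Both directions hold.

[⇒] Suppose n ≡ 3 (mod 36); write n = 36j + 3. Since 4 ∣ 36, reducing mod 4 gives n ≡ 3 (mod 4); since 9 ∣ 36, reducing mod 9 gives n ≡ 3 (mod 9).

[⇐] Conversely, if n ≡ 3 (mod 4) and n ≡ 3 (mod 9), then by the Chinese remainder theorem n ≡ 3 (mod 36). This is exactly n ≡ 3 (mod 36).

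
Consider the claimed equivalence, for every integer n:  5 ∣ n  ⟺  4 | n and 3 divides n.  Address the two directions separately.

(⇒) fails and (⇐) fails.

Forward direction. This fails: take n = 5. Certainly 5 ∣ 5, but 4 ∤ 5.

Converse. This fails: take n = 12. Both 4 ∣ 12 and 3 ∣ 12, yet 12 is not a multiple of 5 (since 12 = 2·5 + 2), so 5 ∤ 12.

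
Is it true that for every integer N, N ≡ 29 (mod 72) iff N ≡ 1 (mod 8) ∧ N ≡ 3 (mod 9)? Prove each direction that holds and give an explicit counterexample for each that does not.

Neither implication holds.

(⟹) This fails: N = 29 gives 29 ≡ 29 (mod 72) but 29 ≡ 5 (mod 8), so the conjunction on the right does not hold.

(⟸) This fails: N = 57 satisfies both congruences on the right (57 ≡ 1 mod 8 and 57 ≡ 3 mod 9) yet 57 ≡ 57 (mod 72), not 29.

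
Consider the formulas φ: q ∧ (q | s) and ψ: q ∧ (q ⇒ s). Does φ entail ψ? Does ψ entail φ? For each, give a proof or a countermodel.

Converse. Assume the antecedent. If s is true, the antecedent forces (s = T, q = T), and q ∧ (q | s) holds there. If s is false, the antecedent cannot hold. Either way q ∧ (q | s) holds.

Forward direction. This fails. Under s = F, q = T, the left side is true but the right side is false.

Only the reverse direction holds.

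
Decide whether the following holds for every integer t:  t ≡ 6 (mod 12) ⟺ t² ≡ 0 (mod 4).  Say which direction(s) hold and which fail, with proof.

Forward direction. Suppose t ≡ 6 (mod 12). Then t² ≡ 6² = 36 (mod 12), and since 4 ∣ 12, also t² ≡ 0 (mod 4).

Converse. This fails: take t = 0. Then 0² = 0 ≡ 0 (mod 4), yet 0 ≡ 0 (mod 12), not 6.

The forward direction holds; the converse fails.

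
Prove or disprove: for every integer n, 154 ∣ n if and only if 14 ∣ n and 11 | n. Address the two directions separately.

Both implications hold.

(⟹) If 154 ∣ n, write n = 154q. Since 154 = 11·14, n = 14·(11q), so 14 ∣ n; and since 154 = 14·11, n = 11·(14q), so 11 ∣ n.

(⟸) Suppose 14 ∣ n and 11 ∣ n. Any common multiple of 14 and 11 is a multiple of their lcm; here gcd(14, 11) = 1, so lcm(14, 11) = 14·11 = 154, so 154 ∣ n.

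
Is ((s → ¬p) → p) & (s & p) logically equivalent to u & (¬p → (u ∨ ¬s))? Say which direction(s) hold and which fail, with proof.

(⇒) This fails. Under u = F, s = T, p = T, the left side is true but the right side is false.

(⇐) This fails. Under u = T, s = F, p = F, the left side is false but the right side is true.

Both directions fail.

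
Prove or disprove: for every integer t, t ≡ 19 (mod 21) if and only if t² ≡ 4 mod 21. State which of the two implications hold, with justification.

The forward direction holds; the converse fails.

(⟹) Suppose t ≡ 19 (mod 21). Write t = 21j + 19. Then (21j + 19)² = 441j² + 798j + 361 = 21(21j² + 38j + 17) + 4, so t² ≡ 4 (mod 21).

(⟸) This fails: take t = 2. Then 2² = 4 ≡ 4 (mod 21), yet 2 ≡ 2 (mod 21), not 19.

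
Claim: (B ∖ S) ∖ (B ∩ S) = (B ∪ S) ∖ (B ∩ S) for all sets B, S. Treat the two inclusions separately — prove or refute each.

Only the forward inclusion holds.

(⊆) Let x ∈ (B ∖ S) ∖ (B ∩ S). Then x ∈ B and x ∉ S, from which x ∈ (B ∪ S) ∖ (B ∩ S).

(⊇) This inclusion fails. Take B = ∅, S = {1}; then 1 ∈ (B ∪ S) ∖ (B ∩ S) but 1 ∉ (B ∖ S) ∖ (B ∩ S).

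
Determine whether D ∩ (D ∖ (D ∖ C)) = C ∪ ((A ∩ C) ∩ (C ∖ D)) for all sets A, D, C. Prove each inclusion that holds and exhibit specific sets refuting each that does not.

Only the forward inclusion holds.

(⊆) Let x ∈ D ∩ (D ∖ (D ∖ C)). Then either x ∈ D ∩ C and x ∉ A; or x ∈ A ∩ D ∩ C. In each case x ∈ C ∪ ((A ∩ C) ∩ (C ∖ D)), so D ∩ (D ∖ (D ∖ C)) ⊆ C ∪ ((A ∩ C) ∩ (C ∖ D)).

(⊇) This inclusion fails. Take A = ∅, D = ∅, C = {1}; then 1 ∈ C ∪ ((A ∩ C) ∩ (C ∖ D)) but 1 ∉ D ∩ (D ∖ (D ∖ C)).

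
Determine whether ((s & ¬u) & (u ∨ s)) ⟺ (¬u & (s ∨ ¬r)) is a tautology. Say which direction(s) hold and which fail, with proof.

The forward direction holds; the converse fails.

(⟹) Assume the antecedent. If r is true, the antecedent forces (r = T, s = T, u = F), and ¬u & (s ∨ ¬r) holds there. If r is false, the antecedent forces (r = F, s = T, u = F), and ¬u & (s ∨ ¬r) holds there. Either way ¬u & (s ∨ ¬r) holds.

(⟸) This fails. Under r = F, s = F, u = F, the left side is false but the right side is true.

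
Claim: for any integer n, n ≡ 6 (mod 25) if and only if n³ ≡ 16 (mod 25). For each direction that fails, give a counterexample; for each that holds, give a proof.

(⟸) Suppose n³ ≡ 16 (mod 25). The only residue r in {0, …, 24} with r³ ≡ 16 (mod 25) is r = 6, so n ≡ 6 (mod 25).

(⟹) Suppose n ≡ 6 (mod 25). Write n = 25j + 6. Then (25j + 6)³ = 15625j³ + 11250j² + 2700j + 216 = 25(625j³ + 450j² + 108j + 8) + 16, so n³ ≡ 16 (mod 25).

Both directions hold.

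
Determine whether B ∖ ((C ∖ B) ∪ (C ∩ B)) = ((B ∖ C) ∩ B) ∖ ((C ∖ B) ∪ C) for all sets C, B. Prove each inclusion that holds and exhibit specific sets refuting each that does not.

(⟹) Let x ∈ B ∖ ((C ∖ B) ∪ (C ∩ B)). Then x ∈ B and x ∉ C, from which x ∈ ((B ∖ C) ∩ B) ∖ ((C ∖ B) ∪ C).

(⟸) Let x ∈ ((B ∖ C) ∩ B) ∖ ((C ∖ B) ∪ C). Then x ∈ B and x ∉ C, from which x ∈ B ∖ ((C ∖ B) ∪ (C ∩ B)).

The two sets are equal.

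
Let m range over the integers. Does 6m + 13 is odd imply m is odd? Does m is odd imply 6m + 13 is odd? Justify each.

(⇒) fails; (⇐) holds.

Converse. Suppose m is odd. Since 6 is even, 6m is even for every m, so 6m + 13 has the same parity as 13, which is odd. Hence 6m + 13 is odd.

Forward direction. This fails: take m = 2. Then 6m + 13 = 25, which is odd, yet m = 2 is even, not odd.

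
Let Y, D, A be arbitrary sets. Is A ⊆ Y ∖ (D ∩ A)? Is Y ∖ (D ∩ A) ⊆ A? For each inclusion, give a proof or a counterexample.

Both inclusions fail.

(⊆) This inclusion fails. Take Y = ∅, D = ∅, A = {1}; then 1 ∈ A but 1 ∉ Y ∖ (D ∩ A).

(⊇) This inclusion fails. Take Y = {1}, D = ∅, A = ∅; then 1 ∈ Y ∖ (D ∩ A) but 1 ∉ A.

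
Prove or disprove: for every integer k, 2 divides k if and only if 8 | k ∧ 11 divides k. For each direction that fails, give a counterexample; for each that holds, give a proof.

(⇒) fails; (⇐) holds.

(←) Suppose 8 ∣ k and 11 ∣ k. Any common multiple of 8 and 11 is a multiple of their lcm; here gcd(8, 11) = 1, so lcm(8, 11) = 8·11 = 88, so 88 ∣ k. Since 2 ∣ 88, it follows that 2 ∣ k.

(→) This fails: take k = 2. Certainly 2 ∣ 2, but 8 ∤ 2.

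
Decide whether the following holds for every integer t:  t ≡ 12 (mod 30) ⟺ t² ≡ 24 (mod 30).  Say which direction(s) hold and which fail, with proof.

(⇒) Suppose t ≡ 12 (mod 30). Write t = 30j + 12. Then (30j + 12)² = 900j² + 720j + 144 = 30(30j² + 24j + 4) + 24, so t² ≡ 24 (mod 30).

(⇐) This fails: take t = 18. Then 18² = 324 ≡ 24 (mod 30), yet 18 ≡ 18 (mod 30), not 12.

Only the forward implication holds.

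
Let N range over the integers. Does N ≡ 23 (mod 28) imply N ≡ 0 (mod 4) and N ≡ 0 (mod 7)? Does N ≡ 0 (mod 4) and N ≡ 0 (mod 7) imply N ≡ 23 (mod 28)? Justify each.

[⇒] This fails: N = 23 gives 23 ≡ 23 (mod 28) but 23 ≡ 3 (mod 4), so the conjunction on the right does not hold.

[⇐] This fails: N = 0 satisfies both congruences on the right (0 ≡ 0 mod 4 and 0 ≡ 0 mod 7) yet 0 ≡ 0 (mod 28), not 23.

(⇒) fails and (⇐) fails.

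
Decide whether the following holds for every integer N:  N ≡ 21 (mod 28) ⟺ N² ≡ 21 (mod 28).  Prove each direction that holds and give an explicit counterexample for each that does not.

(⇒) Suppose N ≡ 21 (mod 28). Write N = 28j + 21. Then (28j + 21)² = 784j² + 1176j + 441 = 28(28j² + 42j + 15) + 21, so N² ≡ 21 (mod 28).

(⇐) This fails: take N = 7. Then 7² = 49 ≡ 21 (mod 28), yet 7 ≡ 7 (mod 28), not 21.

Only the forward direction holds.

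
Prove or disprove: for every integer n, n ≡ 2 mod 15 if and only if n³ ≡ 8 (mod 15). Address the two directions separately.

Converse. Suppose n³ ≡ 8 (mod 15). The only residue r in {0, …, 14} with r³ ≡ 8 (mod 15) is r = 2, so n ≡ 2 (mod 15).

Forward direction. Suppose n ≡ 2 mod 15. Write n = 15j + 2. Then (15j + 2)³ = 3375j³ + 1350j² + 180j + 8 = 15(225j³ + 90j² + 12j) + 8, so n³ ≡ 8 (mod 15).

Equivalent; both directions hold.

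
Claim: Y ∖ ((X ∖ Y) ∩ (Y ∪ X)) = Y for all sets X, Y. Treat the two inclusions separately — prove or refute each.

Both inclusions hold.

(⟹) Let x ∈ Y ∖ ((X ∖ Y) ∩ (Y ∪ X)). Then either x ∈ Y and x ∉ X; or x ∈ X ∩ Y. In each case x ∈ Y, so Y ∖ ((X ∖ Y) ∩ (Y ∪ X)) ⊆ Y.

(⟸) Let x ∈ Y. Then either x ∈ Y and x ∉ X; or x ∈ X ∩ Y. In each case x ∈ Y ∖ ((X ∖ Y) ∩ (Y ∪ X)), so Y ⊆ Y ∖ ((X ∖ Y) ∩ (Y ∪ X)).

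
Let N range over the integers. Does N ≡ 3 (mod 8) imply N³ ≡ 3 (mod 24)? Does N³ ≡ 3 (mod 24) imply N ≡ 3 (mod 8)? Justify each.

Only the reverse direction holds.

(⟹) This fails: take N = 11. Then 11 ≡ 3 (mod 8), but 11³ = 1331 ≡ 11 (mod 24), not 3.

(⟸) Conversely, the residues r modulo 24 with r³ ≡ 3 (mod 24) are exactly {3}, and each is ≡ 3 (mod 8).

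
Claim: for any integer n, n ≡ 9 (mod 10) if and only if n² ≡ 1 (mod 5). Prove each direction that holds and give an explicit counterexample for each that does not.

(⇒) holds; (⇐) fails.

[⇐] This fails: take n = 1. Then 1² = 1 ≡ 1 (mod 5), yet 1 ≡ 1 (mod 10), not 9.

[⇒] Suppose n ≡ 9 (mod 10). Then n² ≡ 9² = 81 (mod 10), and since 5 ∣ 10, also n² ≡ 1 (mod 5).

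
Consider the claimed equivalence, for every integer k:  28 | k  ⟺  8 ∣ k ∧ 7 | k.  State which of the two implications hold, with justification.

Only the reverse direction holds.

[⇒] This fails: take k = 28. Certainly 28 ∣ 28, but 8 ∤ 28.

[⇐] Suppose 8 ∣ k and 7 ∣ k. Any common multiple of 8 and 7 is a multiple of their lcm; here gcd(8, 7) = 1, so lcm(8, 7) = 8·7 = 56, so 56 ∣ k. Since 28 ∣ 56, it follows that 28 ∣ k.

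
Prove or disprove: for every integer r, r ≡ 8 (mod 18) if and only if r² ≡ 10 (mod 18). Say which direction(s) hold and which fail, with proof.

Only the forward direction holds.

[⇒] Suppose r ≡ 8 (mod 18). Write r = 18j + 8. Then (18j + 8)² = 324j² + 288j + 64 = 18(18j² + 16j + 3) + 10, so r² ≡ 10 (mod 18).

[⇐] This fails: take r = 10. Then 10² = 100 ≡ 10 (mod 18), yet 10 ≡ 10 (mod 18), not 8.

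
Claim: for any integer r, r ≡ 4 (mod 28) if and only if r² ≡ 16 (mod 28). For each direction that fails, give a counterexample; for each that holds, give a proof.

Only the forward direction holds.

[⇒] Suppose r ≡ 4 (mod 28). Write r = 28j + 4. Then (28j + 4)² = 784j² + 224j + 16 = 28(28j² + 8j) + 16, so r² ≡ 16 (mod 28).

[⇐] This fails: take r = 10. Then 10² = 100 ≡ 16 (mod 28), yet 10 ≡ 10 (mod 28), not 4.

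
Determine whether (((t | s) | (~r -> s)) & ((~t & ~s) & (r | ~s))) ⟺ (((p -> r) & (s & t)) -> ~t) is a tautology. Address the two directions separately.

(→) Assume the antecedent. If s is true, the antecedent cannot hold. If s is false, ((p -> r) & (s & t)) -> ~t reduces to true regardless of the other variables. Either way ((p -> r) & (s & t)) -> ~t holds.

(←) This fails. Under s = F, r = F, p = F, t = F, the left side is false but the right side is true.

Not equivalent: only (⇒) holds.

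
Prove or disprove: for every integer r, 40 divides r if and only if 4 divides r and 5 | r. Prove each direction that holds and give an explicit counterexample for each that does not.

The forward direction holds; the converse fails.

(→) If 40 ∣ r, write r = 40q. Since 40 = 10·4, r = 4·(10q), so 4 ∣ r; and since 40 = 8·5, r = 5·(8q), so 5 ∣ r.

(←) This fails: take r = 20. Both 4 ∣ 20 and 5 ∣ 20, yet 20 is not a multiple of 40 (since 20 = 0·40 + 20), so 40 ∤ 20.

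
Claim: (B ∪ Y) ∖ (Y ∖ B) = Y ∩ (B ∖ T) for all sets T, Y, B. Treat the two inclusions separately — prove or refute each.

Forward inclusion. This inclusion fails. Take T = ∅, Y = ∅, B = {1}; then 1 ∈ (B ∪ Y) ∖ (Y ∖ B) but 1 ∉ Y ∩ (B ∖ T).

Reverse inclusion. Let x ∈ Y ∩ (B ∖ T). Then x ∈ Y ∩ B and x ∉ T, from which x ∈ (B ∪ Y) ∖ (Y ∖ B).

The sets are not equal: only the reverse inclusion holds.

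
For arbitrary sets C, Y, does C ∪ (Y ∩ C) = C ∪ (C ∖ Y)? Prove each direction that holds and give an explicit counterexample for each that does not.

Both inclusions hold; the sets are equal.

(⟹) Let x ∈ C ∪ (Y ∩ C). Then either x ∈ C and x ∉ Y; or x ∈ C ∩ Y. In each case x ∈ C ∪ (C ∖ Y), so C ∪ (Y ∩ C) ⊆ C ∪ (C ∖ Y).

(⟸) Let x ∈ C ∪ (C ∖ Y). Then either x ∈ C and x ∉ Y; or x ∈ C ∩ Y. In each case x ∈ C ∪ (Y ∩ C), so C ∪ (C ∖ Y) ⊆ C ∪ (Y ∩ C).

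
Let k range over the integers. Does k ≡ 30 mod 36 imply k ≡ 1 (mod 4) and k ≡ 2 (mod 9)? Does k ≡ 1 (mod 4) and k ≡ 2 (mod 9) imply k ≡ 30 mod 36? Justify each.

Neither direction holds.

[⇒] This fails: k = 30 gives 30 ≡ 30 (mod 36) but 30 ≡ 2 (mod 4), so the conjunction on the right does not hold.

[⇐] This fails: k = 29 satisfies both congruences on the right (29 ≡ 1 mod 4 and 29 ≡ 2 mod 9) yet 29 ≡ 29 (mod 36), not 30.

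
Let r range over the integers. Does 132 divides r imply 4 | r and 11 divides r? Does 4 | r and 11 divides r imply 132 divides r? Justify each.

(⇒) holds; (⇐) fails.

(→) If 132 ∣ r, write r = 132q. Since 132 = 33·4, r = 4·(33q), so 4 ∣ r; and since 132 = 12·11, r = 11·(12q), so 11 ∣ r.

(←) This fails: take r = 44. Both 4 ∣ 44 and 11 ∣ 44, yet 44 is not a multiple of 132 (since 44 = 0·132 + 44), so 132 ∤ 44.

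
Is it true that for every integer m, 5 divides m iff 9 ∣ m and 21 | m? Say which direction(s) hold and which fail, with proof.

Neither implication holds.

(⇒) This fails: take m = 5. Certainly 5 ∣ 5, but 9 ∤ 5.

(⇐) This fails: take m = 63. Both 9 ∣ 63 and 21 ∣ 63, yet 63 is not a multiple of 5 (since 63 = 12·5 + 3), so 5 ∤ 63.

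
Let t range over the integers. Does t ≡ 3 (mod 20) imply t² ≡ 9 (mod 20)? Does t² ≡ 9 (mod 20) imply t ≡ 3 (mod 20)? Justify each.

(⇒) holds; (⇐) fails.

Converse. This fails: take t = 7. Then 7² = 49 ≡ 9 (mod 20), yet 7 ≡ 7 (mod 20), not 3.

Forward direction. Suppose t ≡ 3 (mod 20). Write t = 20j + 3. Then (20j + 3)² = 400j² + 120j + 9 = 20(20j² + 6j) + 9, so t² ≡ 9 (mod 20).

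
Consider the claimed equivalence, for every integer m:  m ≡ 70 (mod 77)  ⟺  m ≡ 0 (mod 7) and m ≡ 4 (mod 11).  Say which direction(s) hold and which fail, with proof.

(⇒) Suppose m ≡ 70 (mod 77); write m = 77j + 70. Since 7 ∣ 77, reducing mod 7 gives m ≡ 70 ≡ 0 (mod 7); since 11 ∣ 77, reducing mod 11 gives m ≡ 70 ≡ 4 (mod 11).

(⇐) Conversely, if m ≡ 0 (mod 7) and m ≡ 4 (mod 11), then by the Chinese remainder theorem m ≡ 70 (mod 77). This is exactly m ≡ 70 (mod 77).

The biconditional holds.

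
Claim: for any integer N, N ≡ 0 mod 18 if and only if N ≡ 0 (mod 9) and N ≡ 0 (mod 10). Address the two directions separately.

(⇒) fails; (⇐) holds.

(→) This fails: N = 36 gives 36 ≡ 0 (mod 18) but 36 ≡ 6 (mod 10), so the conjunction on the right does not hold.

(←) Conversely, if N ≡ 0 (mod 9) and N ≡ 0 (mod 10), then by the Chinese remainder theorem N ≡ 0 (mod 90). Since 0 ≡ 0 (mod 18) and 18 ∣ 90, we get N ≡ 0 (mod 18).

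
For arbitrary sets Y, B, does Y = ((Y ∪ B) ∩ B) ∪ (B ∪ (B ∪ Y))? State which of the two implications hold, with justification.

The sets are not equal: only the forward inclusion holds.

(⟸) This inclusion fails. Take Y = ∅, B = {1}; then 1 ∈ ((Y ∪ B) ∩ B) ∪ (B ∪ (B ∪ Y)) but 1 ∉ Y.

(⟹) Let x ∈ Y. Then either x ∈ Y and x ∉ B; or x ∈ Y ∩ B. In each case x ∈ ((Y ∪ B) ∩ B) ∪ (B ∪ (B ∪ Y)), so Y ⊆ ((Y ∪ B) ∩ B) ∪ (B ∪ (B ∪ Y)).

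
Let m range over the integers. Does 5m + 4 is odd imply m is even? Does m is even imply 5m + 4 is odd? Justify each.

Neither implication holds.

(→) This fails: m = 7 gives 5m + 4 = 39, which is odd, but 7 is odd, not even.

(←) This also fails: m = 4 is even, but 5m + 4 = 24 is even, not odd.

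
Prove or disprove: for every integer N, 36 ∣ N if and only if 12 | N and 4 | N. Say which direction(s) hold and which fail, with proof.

Only the forward implication holds.

(⇒) If 36 ∣ N, write N = 36q. Since 36 = 3·12, N = 12·(3q), so 12 ∣ N; and since 36 = 9·4, N = 4·(9q), so 4 ∣ N.

(⇐) This fails: take N = 12. Both 12 ∣ 12 and 4 ∣ 12, yet 12 is not a multiple of 36 (since 12 = 0·36 + 12), so 36 ∤ 12.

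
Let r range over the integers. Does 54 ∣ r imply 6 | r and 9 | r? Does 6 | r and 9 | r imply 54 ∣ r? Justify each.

Converse. This fails: take r = 18. Both 6 ∣ 18 and 9 ∣ 18, yet 18 is not a multiple of 54 (since 18 = 0·54 + 18), so 54 ∤ 18.

Forward direction. If 54 ∣ r, write r = 54q. Since 54 = 9·6, r = 6·(9q), so 6 ∣ r; and since 54 = 6·9, r = 9·(6q), so 9 ∣ r.

The forward direction holds; the converse fails.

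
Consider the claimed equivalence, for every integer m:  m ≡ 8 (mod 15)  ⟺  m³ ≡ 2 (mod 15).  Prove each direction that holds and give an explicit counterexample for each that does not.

Both directions hold.

(⇒) Suppose m ≡ 8 (mod 15). Write m = 15j + 8. Then (15j + 8)³ = 3375j³ + 5400j² + 2880j + 512 = 15(225j³ + 360j² + 192j + 34) + 2, so m³ ≡ 2 (mod 15).

(⇐) Conversely, suppose m³ ≡ 2 (mod 15). The only residue r in {0, …, 14} with r³ ≡ 2 (mod 15) is r = 8, so m ≡ 8 (mod 15).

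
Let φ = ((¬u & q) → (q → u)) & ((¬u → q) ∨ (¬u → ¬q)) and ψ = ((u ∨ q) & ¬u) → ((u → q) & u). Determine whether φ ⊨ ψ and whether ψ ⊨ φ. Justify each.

(⇒) Assume the antecedent. If q is true, the antecedent forces (q = T, u = T), and ((u ∨ q) & ¬u) → ((u → q) & u) holds there. If q is false, ((u ∨ q) & ¬u) → ((u → q) & u) reduces to true regardless of the other variables. Either way ((u ∨ q) & ¬u) → ((u → q) & u) holds.

(⇐) Assume the antecedent. If q is true, the antecedent forces (q = T, u = T), and the consequent holds there. If q is false, the consequent reduces to true regardless of the other variables. Either way the consequent holds.

Both implications hold.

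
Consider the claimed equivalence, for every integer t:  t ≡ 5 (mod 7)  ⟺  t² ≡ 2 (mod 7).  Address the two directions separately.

(⇒) fails and (⇐) fails.

[⇒] This fails: take t = 5. Then 5 ≡ 5 (mod 7), but 5² = 25 ≡ 4 (mod 7), not 2.

[⇐] This fails: take t = 3. Then 3² = 9 ≡ 2 (mod 7), yet 3 ≡ 3 (mod 7), not 5.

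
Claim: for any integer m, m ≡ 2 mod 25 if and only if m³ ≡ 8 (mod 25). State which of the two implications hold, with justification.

Both directions hold.

(⟸) Suppose m³ ≡ 8 (mod 25). The only residue r in {0, …, 24} with r³ ≡ 8 (mod 25) is r = 2, so m ≡ 2 (mod 25).

(⟹) Suppose m ≡ 2 mod 25. Write m = 25j + 2. Then (25j + 2)³ = 15625j³ + 3750j² + 300j + 8 = 25(625j³ + 150j² + 12j) + 8, so m³ ≡ 8 (mod 25).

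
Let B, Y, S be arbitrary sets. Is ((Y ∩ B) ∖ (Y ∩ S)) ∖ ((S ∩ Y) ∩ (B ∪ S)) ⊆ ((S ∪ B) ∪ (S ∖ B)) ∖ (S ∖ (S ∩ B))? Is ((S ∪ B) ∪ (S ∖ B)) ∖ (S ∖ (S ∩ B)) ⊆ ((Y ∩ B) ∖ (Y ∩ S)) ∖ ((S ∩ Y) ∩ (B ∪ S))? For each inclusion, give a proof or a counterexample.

Forward inclusion. Let x ∈ ((Y ∩ B) ∖ (Y ∩ S)) ∖ ((S ∩ Y) ∩ (B ∪ S)). Then x ∈ B ∩ Y and x ∉ S, from which x ∈ ((S ∪ B) ∪ (S ∖ B)) ∖ (S ∖ (S ∩ B)).

Reverse inclusion. This inclusion fails. Take B = {1}, Y = ∅, S = ∅; then 1 ∈ ((S ∪ B) ∪ (S ∖ B)) ∖ (S ∖ (S ∩ B)) but 1 ∉ ((Y ∩ B) ∖ (Y ∩ S)) ∖ ((S ∩ Y) ∩ (B ∪ S)).

The sets are not equal: only the forward inclusion holds.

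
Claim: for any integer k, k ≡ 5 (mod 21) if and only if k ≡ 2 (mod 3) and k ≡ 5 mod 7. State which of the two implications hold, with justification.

[⇒] Suppose k ≡ 5 (mod 21); write k = 21j + 5. Since 3 ∣ 21, reducing mod 3 gives k ≡ 5 ≡ 2 (mod 3); since 7 ∣ 21, reducing mod 7 gives k ≡ 5 (mod 7).

[⇐] Conversely, if k ≡ 2 (mod 3) and k ≡ 5 (mod 7), then by the Chinese remainder theorem k ≡ 5 (mod 21). This is exactly k ≡ 5 (mod 21).

The biconditional holds.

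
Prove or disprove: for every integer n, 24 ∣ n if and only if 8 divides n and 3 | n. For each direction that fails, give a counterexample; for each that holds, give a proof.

Both implications hold.

[⇒] If 24 ∣ n, write n = 24q. Since 24 = 3·8, n = 8·(3q), so 8 ∣ n; and since 24 = 8·3, n = 3·(8q), so 3 ∣ n.

[⇐] Suppose 8 ∣ n and 3 ∣ n. Any common multiple of 8 and 3 is a multiple of their lcm; here gcd(8, 3) = 1, so lcm(8, 3) = 8·3 = 24, so 24 ∣ n.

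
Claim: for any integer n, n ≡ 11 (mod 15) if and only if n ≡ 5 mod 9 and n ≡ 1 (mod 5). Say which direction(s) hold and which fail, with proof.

(→) This fails: n = 26 gives 26 ≡ 11 (mod 15) but 26 ≡ 8 (mod 9), so the conjunction on the right does not hold.

(←) Conversely, if n ≡ 5 (mod 9) and n ≡ 1 (mod 5), then by the Chinese remainder theorem n ≡ 41 (mod 45). Since 41 ≡ 11 (mod 15) and 15 ∣ 45, we get n ≡ 11 (mod 15).

The forward direction fails; the converse holds.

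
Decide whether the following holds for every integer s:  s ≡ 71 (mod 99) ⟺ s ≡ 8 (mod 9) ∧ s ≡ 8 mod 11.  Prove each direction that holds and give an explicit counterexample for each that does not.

(→) This fails: s = 71 gives 71 ≡ 71 (mod 99) but 71 ≡ 5 (mod 11), so the conjunction on the right does not hold.

(←) This fails: s = 8 satisfies both congruences on the right (8 ≡ 8 mod 9 and 8 ≡ 8 mod 11) yet 8 ≡ 8 (mod 99), not 71.

Neither implication holds.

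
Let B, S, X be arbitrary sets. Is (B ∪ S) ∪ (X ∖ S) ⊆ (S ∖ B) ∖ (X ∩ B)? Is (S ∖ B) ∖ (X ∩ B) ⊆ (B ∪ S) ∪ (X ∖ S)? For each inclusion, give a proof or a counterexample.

(⊆) fails; (⊇) holds.

Forward inclusion. This inclusion fails. Take B = {1}, S = ∅, X = ∅; then 1 ∈ (B ∪ S) ∪ (X ∖ S) but 1 ∉ (S ∖ B) ∖ (X ∩ B).

Reverse inclusion. Let x ∈ (S ∖ B) ∖ (X ∩ B). Then either x ∈ S and x ∉ B, X; or x ∈ S ∩ X and x ∉ B. In each case x ∈ (B ∪ S) ∪ (X ∖ S), so (S ∖ B) ∖ (X ∩ B) ⊆ (B ∪ S) ∪ (X ∖ S).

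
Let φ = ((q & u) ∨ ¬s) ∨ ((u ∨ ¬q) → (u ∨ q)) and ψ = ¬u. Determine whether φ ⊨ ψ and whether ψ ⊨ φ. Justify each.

Neither direction holds.

Forward direction. This fails. Under s = F, q = F, u = T, the left side is true but the right side is false.

Converse. This fails. Under s = T, q = F, u = F, the left side is false but the right side is true.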